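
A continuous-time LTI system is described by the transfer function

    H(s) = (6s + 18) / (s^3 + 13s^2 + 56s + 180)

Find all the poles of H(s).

The poles are the roots of the denominator s^3 + 13s^2 + 56s + 180 = 0.
Trying s = -9: the polynomial evaluates to 0, so (s + 9) is a factor.
Dividing out leaves s^2 + 4s + 20 = 0.
The quadratic formula then gives s = -2 ± 4j.

s = -9, -2 + 4j, -2 - 4j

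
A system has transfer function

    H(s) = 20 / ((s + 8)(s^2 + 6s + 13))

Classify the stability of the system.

The poles can be read from the denominator factors: s = -8, -3 + 2j, -3 - 2j.
Since all poles lie strictly in the left half-plane, the system is stable.

stable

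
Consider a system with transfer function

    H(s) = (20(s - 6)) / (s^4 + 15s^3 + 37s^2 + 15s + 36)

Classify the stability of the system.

marginally stable

The denominator s^4 + 15s^3 + 37s^2 + 15s + 36 factors as (s^2 + 1)(s + 12)(s + 3), giving poles at s = ±j, -12, -3.
Since the simple pole(s) at s = j, -j lie on the jω-axis with none in the right half-plane, the system is marginally stable.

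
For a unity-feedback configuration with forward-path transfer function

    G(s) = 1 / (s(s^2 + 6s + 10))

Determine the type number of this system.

Type 1

The denominator has 1 factor of s at the origin (free integrator), so this is a Type 1 system.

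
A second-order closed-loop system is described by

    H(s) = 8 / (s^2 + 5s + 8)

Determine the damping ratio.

Compare the denominator to the standard form s^2 + 2ζωₙs + ωₙ².
ωₙ² = 8, so ωₙ = √8 ≈ 2.828 rad/s.
2ζωₙ = 5, so ζ = 5/(2·√8) ≈ 0.8839.

ζ ≈ 0.8839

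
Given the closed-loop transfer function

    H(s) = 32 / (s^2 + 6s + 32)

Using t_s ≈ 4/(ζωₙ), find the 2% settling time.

Comparing s^2 + 6s + 32 to s^2 + 2ζωₙs + ωₙ²: ωₙ = √32 ≈ 5.657 rad/s and ζ = 6/(2·√32) ≈ 0.5303.
ζωₙ = 6/2 = 3, so t_s ≈ 4/(ζωₙ) = 4/3 ≈ 1.333 s.

t_s ≈ 1.333 s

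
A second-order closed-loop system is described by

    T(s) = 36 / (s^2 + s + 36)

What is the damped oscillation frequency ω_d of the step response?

Comparing s^2 + s + 36 to s^2 + 2ζωₙs + ωₙ²: ωₙ = 6 rad/s and ζ = 1/(2·6) ≈ 0.08333.
ζωₙ = 1/2 = 0.5, so ω_d = ωₙ√(1−ζ²) = √(ωₙ² − (ζωₙ)²) = √(36 − 0.5²) = √35.75 ≈ 5.979 rad/s.

ω_d ≈ 5.979 rad/s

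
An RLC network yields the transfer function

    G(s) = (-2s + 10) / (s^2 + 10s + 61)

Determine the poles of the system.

s = -5 + 6j, -5 - 6j

The poles are the roots of the denominator s^2 + 10s + 61 = 0.
Using the quadratic formula: s = (-10 ± √(-144))/2 = -5 ± 6j.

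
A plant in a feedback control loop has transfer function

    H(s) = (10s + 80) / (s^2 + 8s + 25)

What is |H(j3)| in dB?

|H(j3)|_dB ≈ 9.43 dB

Substitute s = j3: numerator = 80 + j30, denominator = 16 + j24.
|H(j3)| = |80 + j30| / |16 + j24| = 85.440 / 28.844 ≈ 2.962.
In decibels: 20·log₁₀(2.962) ≈ 9.43 dB.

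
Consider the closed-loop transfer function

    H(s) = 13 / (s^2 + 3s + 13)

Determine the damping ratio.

ζ ≈ 0.4160

Compare the denominator to the standard form s^2 + 2ζωₙs + ωₙ².
ωₙ² = 13, so ωₙ = √13 ≈ 3.606 rad/s.
2ζωₙ = 3, so ζ = 3/(2·√13) ≈ 0.4160.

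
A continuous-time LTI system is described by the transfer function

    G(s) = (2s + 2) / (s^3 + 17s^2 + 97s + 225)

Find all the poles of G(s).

s = -4 ± 3j, -9

The poles are the roots of the denominator s^3 + 17s^2 + 97s + 225 = 0.
Trying s = -9: the polynomial evaluates to 0, so (s + 9) is a factor.
Dividing out leaves s^2 + 8s + 25 = 0.
The quadratic formula then gives s = -4 ± 3j.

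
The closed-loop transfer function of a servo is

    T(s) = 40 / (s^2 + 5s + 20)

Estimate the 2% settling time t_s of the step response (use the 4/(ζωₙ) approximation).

Comparing s^2 + 5s + 20 to s^2 + 2ζωₙs + ωₙ²: ωₙ = √20 ≈ 4.472 rad/s and ζ = 5/(2·√20) ≈ 0.5590.
ζωₙ = 5/2 = 2.5, so t_s ≈ 4/(ζωₙ) = 4/2.5 = 1.600 s.

t_s ≈ 1.600 s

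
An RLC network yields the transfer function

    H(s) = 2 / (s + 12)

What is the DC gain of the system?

Set s = 0: H(0) = (2) / (12) = 1/6.

H(0) = 1/6 ≈ 0.1667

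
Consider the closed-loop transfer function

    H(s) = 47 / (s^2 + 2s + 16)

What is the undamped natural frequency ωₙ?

Compare the denominator to the standard form s^2 + 2ζωₙs + ωₙ².
ωₙ² = 16, so ωₙ = 4 rad/s.

ωₙ = 4 rad/s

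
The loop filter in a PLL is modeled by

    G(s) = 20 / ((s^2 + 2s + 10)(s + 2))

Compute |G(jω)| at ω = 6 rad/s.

Substitute s = j6: numerator = 20, denominator = -124 - j132.
|G(j6)| = |20| / |-124 - j132| = 20 / 181.11 ≈ 0.1104.

|G(j6)| ≈ 0.1104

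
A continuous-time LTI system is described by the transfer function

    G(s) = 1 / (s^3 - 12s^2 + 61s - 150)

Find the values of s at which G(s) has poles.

The poles are the roots of the denominator s^3 - 12s^2 + 61s - 150 = 0.
Trying s = 6: the polynomial evaluates to 0, so (s - 6) is a factor.
Dividing out leaves s^2 - 6s + 25 = 0.
The quadratic formula then gives s = 3 ± 4j.

s = 3 + 4j, 3 - 4j, 6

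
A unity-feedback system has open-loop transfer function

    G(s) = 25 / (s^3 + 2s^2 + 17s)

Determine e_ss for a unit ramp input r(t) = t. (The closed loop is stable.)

G(s) has one pole at the origin.
This is a Type 1 system. Kv = lim_{s→0} s·G(s) = 25/17.
e_ss = 1/Kv = 1/(25/17) = 17/25 ≈ 0.6800.

e_ss = 0.6800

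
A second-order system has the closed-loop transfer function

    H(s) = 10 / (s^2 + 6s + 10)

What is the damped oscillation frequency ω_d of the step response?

ω_d = 1 rad/s

Comparing s^2 + 6s + 10 to s^2 + 2ζωₙs + ωₙ²: ωₙ = √10 ≈ 3.162 rad/s and ζ = 6/(2·√10) ≈ 0.9487.
ζωₙ = 6/2 = 3, so ω_d = ωₙ√(1−ζ²) = √(ωₙ² − (ζωₙ)²) = √(10 − 3²) = √1 = 1 rad/s.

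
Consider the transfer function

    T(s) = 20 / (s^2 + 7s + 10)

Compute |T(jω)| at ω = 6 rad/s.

|T(j6)| ≈ 0.4049

Substitute s = j6: numerator = 20, denominator = -26 + j42.
|T(j6)| = |20| / |-26 + j42| = 20 / 49.396 ≈ 0.4049.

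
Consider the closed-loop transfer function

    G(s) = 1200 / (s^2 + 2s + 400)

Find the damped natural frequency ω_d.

ω_d ≈ 19.97 rad/s

Comparing s^2 + 2s + 400 to s^2 + 2ζωₙs + ωₙ²: ωₙ = 20 rad/s and ζ = 2/(2·20) = 0.05.
ζωₙ = 2/2 = 1, so ω_d = ωₙ√(1−ζ²) = √(ωₙ² − (ζωₙ)²) = √(400 − 1²) = √399 ≈ 19.97 rad/s.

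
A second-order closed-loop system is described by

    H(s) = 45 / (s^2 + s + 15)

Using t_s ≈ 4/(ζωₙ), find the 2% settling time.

t_s ≈ 8 s

Comparing s^2 + s + 15 to s^2 + 2ζωₙs + ωₙ²: ωₙ = √15 ≈ 3.873 rad/s and ζ = 1/(2·√15) ≈ 0.1291.
ζωₙ = 1/2 = 0.5, so t_s ≈ 4/(ζωₙ) = 4/0.5 = 8 s.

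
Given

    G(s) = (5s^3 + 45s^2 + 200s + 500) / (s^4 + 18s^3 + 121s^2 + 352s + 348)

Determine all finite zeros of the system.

Set the numerator to zero: 5s^3 + 45s^2 + 200s + 500 = 0, i.e. 5·(s^3 + 9s^2 + 40s + 100) = 0.
Factoring: (s^2 + 4s + 20)(s + 5) = 0.

s = -2 + 4j, -2 - 4j, -5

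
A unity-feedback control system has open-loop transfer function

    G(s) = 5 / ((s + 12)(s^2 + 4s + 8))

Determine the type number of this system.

The denominator has no factor of s at the origin — no free integrator — so this is a Type 0 system.

Type 0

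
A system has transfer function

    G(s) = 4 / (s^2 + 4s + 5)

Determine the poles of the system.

s = -2 + j, -2 - j

The poles are the roots of the denominator s^2 + 4s + 5 = 0.
Using the quadratic formula: s = (-4 ± √(-4))/2 = -2 ± 1j.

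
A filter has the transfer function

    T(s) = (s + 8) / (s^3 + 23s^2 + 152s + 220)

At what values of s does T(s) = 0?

Set the numerator to zero: s + 8 = 0.
So s = -8.

s = -8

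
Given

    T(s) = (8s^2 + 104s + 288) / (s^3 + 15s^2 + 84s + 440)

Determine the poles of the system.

s = -2 + 6j, -2 - 6j, -11

The poles are the roots of the denominator s^3 + 15s^2 + 84s + 440 = 0.
Trying s = -11: the polynomial evaluates to 0, so (s + 11) is a factor.
Dividing out leaves s^2 + 4s + 40 = 0.
The quadratic formula then gives s = -2 ± 6j.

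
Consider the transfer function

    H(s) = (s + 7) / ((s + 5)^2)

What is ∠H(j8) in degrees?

∠H(j8) ≈ -67.18°

At s = j8: numerator = 7 + j8, denominator = -39 + j80.
∠H = ∠num − ∠den = 48.814° − (115.99°) = -67.18°.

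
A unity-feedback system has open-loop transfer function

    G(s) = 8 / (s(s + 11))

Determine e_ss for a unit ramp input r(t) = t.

e_ss = 1.375

G(s) has one pole at the origin.
This is a Type 1 system. Kv = lim_{s→0} s·G(s) = 8/11.
e_ss = 1/Kv = 1/(8/11) = 11/8 ≈ 1.375.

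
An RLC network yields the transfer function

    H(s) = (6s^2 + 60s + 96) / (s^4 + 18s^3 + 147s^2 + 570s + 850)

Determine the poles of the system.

s = -4 ± j, -5 ± 5j

The poles are the roots of the denominator s^4 + 18s^3 + 147s^2 + 570s + 850 = 0.
No real roots exist; factor into two real quadratics: (s^2 + 8s + 17)(s^2 + 10s + 50) = 0.
Each quadratic gives a conjugate pair via the quadratic formula.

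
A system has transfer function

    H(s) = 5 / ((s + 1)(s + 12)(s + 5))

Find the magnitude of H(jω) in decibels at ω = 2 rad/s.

|H(j2)|_dB ≈ -29.3 dB

Substitute s = j2: numerator = 5, denominator = -12 + j146.
|H(j2)| = |5| / |-12 + j146| = 5 / 146.49 ≈ 0.03413.
In decibels: 20·log₁₀(0.03413) ≈ -29.3 dB.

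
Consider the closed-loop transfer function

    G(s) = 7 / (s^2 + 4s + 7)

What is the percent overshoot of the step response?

%OS ≈ 2.66%

Comparing s^2 + 4s + 7 to s^2 + 2ζωₙs + ωₙ²: ωₙ = √7 ≈ 2.646 rad/s and ζ = 4/(2·√7) ≈ 0.7559.
%OS = 100·exp(−πζ/√(1−ζ²)) = 100·exp(−π·0.7559/√(1−0.7559²)) ≈ 2.66%.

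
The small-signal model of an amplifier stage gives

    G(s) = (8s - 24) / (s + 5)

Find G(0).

Set s = 0: G(0) = (-24) / (5) = -24/5.

G(0) = -24/5 ≈ -4.800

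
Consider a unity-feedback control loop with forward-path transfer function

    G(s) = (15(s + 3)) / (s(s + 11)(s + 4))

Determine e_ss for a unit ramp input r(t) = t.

G(s) has one pole at the origin.
This is a Type 1 system. Kv = lim_{s→0} s·G(s) = 45/44.
e_ss = 1/Kv = 1/(45/44) = 44/45 ≈ 0.9778.

e_ss = 0.9778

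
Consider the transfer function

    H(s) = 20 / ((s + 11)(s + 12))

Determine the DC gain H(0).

At s = 0 each factor (s + a) contributes a and each (s^2 + bs + c) contributes c.
H(0) = 20·1 / ((11) · (12)) = 20/132 = 5/33.

H(0) = 5/33 ≈ 0.1515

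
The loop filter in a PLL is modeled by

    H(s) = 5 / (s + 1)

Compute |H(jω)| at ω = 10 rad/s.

|H(j10)| ≈ 0.4975

Substitute s = j10: numerator = 5, denominator = 1 + j10.
|H(j10)| = |5| / |1 + j10| = 5 / 10.050 ≈ 0.4975.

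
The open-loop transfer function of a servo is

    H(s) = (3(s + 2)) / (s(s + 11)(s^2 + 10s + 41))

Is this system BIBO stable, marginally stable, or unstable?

The poles can be read from the denominator factors: s = 0, -11, -5 + 4j, -5 - 4j.
Since the simple pole(s) at s = 0 lie on the jω-axis with none in the right half-plane, the system is marginally stable.

marginally stable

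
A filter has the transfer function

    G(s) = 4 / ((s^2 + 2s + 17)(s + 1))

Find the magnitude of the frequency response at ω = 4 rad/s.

Substitute s = j4: numerator = 4, denominator = -31 + j12.
|G(j4)| = |4| / |-31 + j12| = 4 / 33.242 ≈ 0.1203.

|G(j4)| ≈ 0.1203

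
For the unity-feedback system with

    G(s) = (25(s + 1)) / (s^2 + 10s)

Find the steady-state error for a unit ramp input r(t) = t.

e_ss = 0.4000

G(s) has one pole at the origin.
This is a Type 1 system. Kv = lim_{s→0} s·G(s) = 25/10 = 5/2.
e_ss = 1/Kv = 1/(5/2) = 2/5 ≈ 0.4000.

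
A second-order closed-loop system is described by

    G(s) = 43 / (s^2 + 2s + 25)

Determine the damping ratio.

Compare the denominator to the standard form s^2 + 2ζωₙs + ωₙ².
ωₙ² = 25, so ωₙ = 5 rad/s.
2ζωₙ = 2, so ζ = 2/(2·5) = 0.2.
With ζ = 0.2 the response is underdamped.

ζ = 0.2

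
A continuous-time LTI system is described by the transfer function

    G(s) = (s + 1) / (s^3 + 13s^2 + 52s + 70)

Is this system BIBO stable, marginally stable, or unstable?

The denominator s^3 + 13s^2 + 52s + 70 factors as (s^2 + 6s + 10)(s + 7), giving poles at s = -3 ± j, -7.
Since all poles lie strictly in the left half-plane, the system is stable.

stable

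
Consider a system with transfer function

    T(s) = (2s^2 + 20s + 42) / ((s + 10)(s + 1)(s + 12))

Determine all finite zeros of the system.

s = -3, -7

Set the numerator to zero: 2s^2 + 20s + 42 = 0, i.e. 2·(s^2 + 10s + 21) = 0.
Factoring: (s + 3)(s + 7) = 0.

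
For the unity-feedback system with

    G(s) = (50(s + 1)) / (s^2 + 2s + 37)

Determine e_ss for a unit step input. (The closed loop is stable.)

G(s) has no poles at the origin.
This is a Type 0 system. Kp = lim_{s→0} G(s) = 50/37.
e_ss = 1/(1 + Kp) = 1/(1 + 50/37) = 37/87 ≈ 0.4253.

e_ss = 0.4253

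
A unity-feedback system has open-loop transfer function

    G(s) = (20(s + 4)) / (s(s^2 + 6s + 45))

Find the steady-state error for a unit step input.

G(s) has one pole at the origin.
This is a Type 1 system; for a step input the steady-state error is zero.

e_ss = 0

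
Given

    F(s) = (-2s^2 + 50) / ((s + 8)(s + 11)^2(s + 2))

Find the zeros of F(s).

Set the numerator to zero: -2s^2 + 50 = 0, i.e. -2·(s^2 - 25) = 0.
Factoring: (s + 5)(s - 5) = 0.

s = -5, 5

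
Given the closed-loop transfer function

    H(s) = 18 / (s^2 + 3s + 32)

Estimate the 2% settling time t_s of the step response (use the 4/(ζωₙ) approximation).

Comparing s^2 + 3s + 32 to s^2 + 2ζωₙs + ωₙ²: ωₙ = √32 ≈ 5.657 rad/s and ζ = 3/(2·√32) ≈ 0.2652.
ζωₙ = 3/2 = 1.5, so t_s ≈ 4/(ζωₙ) = 4/1.5 ≈ 2.667 s.

t_s ≈ 2.667 s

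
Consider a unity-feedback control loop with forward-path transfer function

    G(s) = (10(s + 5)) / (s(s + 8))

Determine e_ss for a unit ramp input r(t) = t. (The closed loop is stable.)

e_ss = 0.1600

G(s) has one pole at the origin.
This is a Type 1 system. Kv = lim_{s→0} s·G(s) = 50/8 = 25/4.
e_ss = 1/Kv = 1/(25/4) = 4/25 ≈ 0.1600.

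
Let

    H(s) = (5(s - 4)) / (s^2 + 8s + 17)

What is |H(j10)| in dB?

Substitute s = j10: numerator = -20 + j50, denominator = -83 + j80.
|H(j10)| = |-20 + j50| / |-83 + j80| = 53.852 / 115.28 ≈ 0.4671.
In decibels: 20·log₁₀(0.4671) ≈ -6.61 dB.

|H(j10)|_dB ≈ -6.61 dB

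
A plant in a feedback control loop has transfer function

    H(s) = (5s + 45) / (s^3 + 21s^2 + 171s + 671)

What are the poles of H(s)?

s = -5 ± 6j, -11

The poles are the roots of the denominator s^3 + 21s^2 + 171s + 671 = 0.
Trying s = -11: the polynomial evaluates to 0, so (s + 11) is a factor.
Dividing out leaves s^2 + 10s + 61 = 0.
The quadratic formula then gives s = -5 ± 6j.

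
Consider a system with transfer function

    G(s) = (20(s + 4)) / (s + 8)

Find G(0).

Set s = 0: G(0) = (80) / (8) = 10.

G(0) = 10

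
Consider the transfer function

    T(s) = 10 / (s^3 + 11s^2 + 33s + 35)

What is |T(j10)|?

|T(j10)| ≈ 0.007948

Substitute s = j10: numerator = 10, denominator = -1065 - j670.
|T(j10)| = |10| / |-1065 - j670| = 10 / 1258.2 ≈ 0.007948.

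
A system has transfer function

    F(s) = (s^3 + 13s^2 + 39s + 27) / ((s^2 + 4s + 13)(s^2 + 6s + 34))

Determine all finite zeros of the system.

s = -3, -9, -1

Set the numerator to zero: s^3 + 13s^2 + 39s + 27 = 0.
Factoring: (s + 3)(s + 9)(s + 1) = 0.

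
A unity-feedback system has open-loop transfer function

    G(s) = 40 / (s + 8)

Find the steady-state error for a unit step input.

G(s) has no poles at the origin.
This is a Type 0 system. Kp = lim_{s→0} G(s) = 40/8 = 5.
e_ss = 1/(1 + Kp) = 1/(1 + 5) = 1/6 ≈ 0.1667.

e_ss = 0.1667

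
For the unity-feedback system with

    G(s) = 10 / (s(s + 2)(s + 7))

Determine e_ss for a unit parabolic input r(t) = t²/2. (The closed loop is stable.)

e_ss = ∞

G(s) has one pole at the origin.
This is a Type 1 system; Ka = lim_{s→0} s^2·G(s) = 0, so the steady-state error for a parabola input is infinite.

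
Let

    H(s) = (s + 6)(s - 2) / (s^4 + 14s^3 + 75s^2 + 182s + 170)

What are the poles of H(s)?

The poles are the roots of the denominator s^4 + 14s^3 + 75s^2 + 182s + 170 = 0.
No real roots exist; factor into two real quadratics: (s^2 + 8s + 17)(s^2 + 6s + 10) = 0.
Each quadratic gives a conjugate pair via the quadratic formula.

s = -4 ± j, -3 ± j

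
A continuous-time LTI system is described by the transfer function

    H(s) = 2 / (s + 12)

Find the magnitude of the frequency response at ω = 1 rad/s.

Substitute s = j1: numerator = 2, denominator = 12 + j1.
|H(j1)| = |2| / |12 + j1| = 2 / 12.042 ≈ 0.1661.

|H(j1)| ≈ 0.1661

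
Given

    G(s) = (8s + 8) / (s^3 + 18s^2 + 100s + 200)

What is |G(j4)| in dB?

Substitute s = j4: numerator = 8 + j32, denominator = -88 + j336.
|G(j4)| = |8 + j32| / |-88 + j336| = 32.985 / 347.33 ≈ 0.09497.
In decibels: 20·log₁₀(0.09497) ≈ -20.4 dB.

|G(j4)|_dB ≈ -20.4 dB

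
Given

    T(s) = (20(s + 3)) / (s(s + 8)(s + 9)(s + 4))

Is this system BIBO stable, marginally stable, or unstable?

The poles can be read from the denominator factors: s = 0, -8, -9, -4.
Since the simple pole(s) at s = 0 lie on the jω-axis with none in the right half-plane, the system is marginally stable.

marginally stable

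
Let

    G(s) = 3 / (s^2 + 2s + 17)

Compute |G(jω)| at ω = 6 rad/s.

Substitute s = j6: numerator = 3, denominator = -19 + j12.
|G(j6)| = |3| / |-19 + j12| = 3 / 22.472 ≈ 0.1335.

|G(j6)| ≈ 0.1335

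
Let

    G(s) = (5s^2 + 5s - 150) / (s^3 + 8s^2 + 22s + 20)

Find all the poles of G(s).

The poles are the roots of the denominator s^3 + 8s^2 + 22s + 20 = 0.
Trying s = -2: the polynomial evaluates to 0, so (s + 2) is a factor.
Dividing out leaves s^2 + 6s + 10 = 0.
The quadratic formula then gives s = -3 ± 1j.

s = -3 ± j, -2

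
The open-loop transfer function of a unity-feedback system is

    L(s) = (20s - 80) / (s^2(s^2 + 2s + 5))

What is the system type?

The denominator has 2 factors of s at the origin (free integrators), so this is a Type 2 system.

Type 2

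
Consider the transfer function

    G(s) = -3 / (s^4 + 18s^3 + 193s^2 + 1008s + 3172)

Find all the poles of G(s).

The poles are the roots of the denominator s^4 + 18s^3 + 193s^2 + 1008s + 3172 = 0.
No real roots exist; factor into two real quadratics: (s^2 + 8s + 52)(s^2 + 10s + 61) = 0.
Each quadratic gives a conjugate pair via the quadratic formula.

s = -4 + 6j, -4 - 6j, -5 + 6j, -5 - 6j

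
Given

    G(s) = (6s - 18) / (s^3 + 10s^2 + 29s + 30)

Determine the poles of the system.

The poles are the roots of the denominator s^3 + 10s^2 + 29s + 30 = 0.
Trying s = -6: the polynomial evaluates to 0, so (s + 6) is a factor.
Dividing out leaves s^2 + 4s + 5 = 0.
The quadratic formula then gives s = -2 ± 1j.

s = -2 + j, -2 - j, -6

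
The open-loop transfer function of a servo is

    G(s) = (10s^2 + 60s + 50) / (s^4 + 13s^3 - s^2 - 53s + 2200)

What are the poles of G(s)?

The poles are the roots of the denominator s^4 + 13s^3 - s^2 - 53s + 2200 = 0.
Trying s = -8: the polynomial evaluates to 0, so (s + 8) is a factor.
Dividing out leaves s^3 + 5s^2 - 41s + 275 = 0.
This factors further as (s^2 - 6s + 25)(s + 11) = 0.

s = -8, 3 ± 4j, -11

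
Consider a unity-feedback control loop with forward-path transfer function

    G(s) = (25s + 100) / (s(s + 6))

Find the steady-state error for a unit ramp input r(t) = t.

G(s) has one pole at the origin.
This is a Type 1 system. Kv = lim_{s→0} s·G(s) = 100/6 = 50/3.
e_ss = 1/Kv = 1/(50/3) = 3/50 ≈ 0.06000.

e_ss = 0.06000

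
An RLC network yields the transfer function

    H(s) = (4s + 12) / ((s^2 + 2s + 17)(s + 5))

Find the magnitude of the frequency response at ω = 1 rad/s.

Substitute s = j1: numerator = 12 + j4, denominator = 78 + j26.
|H(j1)| = |12 + j4| / |78 + j26| = 12.649 / 82.219 ≈ 0.1538.

|H(j1)| ≈ 0.1538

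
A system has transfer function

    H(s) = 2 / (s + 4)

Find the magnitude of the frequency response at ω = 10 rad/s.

Substitute s = j10: numerator = 2, denominator = 4 + j10.
|H(j10)| = |2| / |4 + j10| = 2 / 10.770 ≈ 0.1857.

|H(j10)| ≈ 0.1857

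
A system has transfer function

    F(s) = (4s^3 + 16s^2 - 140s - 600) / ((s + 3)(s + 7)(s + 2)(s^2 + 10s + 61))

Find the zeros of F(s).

Set the numerator to zero: 4s^3 + 16s^2 - 140s - 600 = 0, i.e. 4·(s^3 + 4s^2 - 35s - 150) = 0.
Factoring: (s + 5)^2(s - 6) = 0.

s = -5, 6, -5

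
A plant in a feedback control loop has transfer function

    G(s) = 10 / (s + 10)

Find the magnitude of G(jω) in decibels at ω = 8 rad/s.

|G(j8)|_dB ≈ -2.15 dB

Substitute s = j8: numerator = 10, denominator = 10 + j8.
|G(j8)| = |10| / |10 + j8| = 10 / 12.806 ≈ 0.7809.
In decibels: 20·log₁₀(0.7809) ≈ -2.15 dB.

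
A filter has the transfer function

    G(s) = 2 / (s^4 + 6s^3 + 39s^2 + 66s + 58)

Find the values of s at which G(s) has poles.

The poles are the roots of the denominator s^4 + 6s^3 + 39s^2 + 66s + 58 = 0.
No real roots exist; factor into two real quadratics: (s^2 + 4s + 29)(s^2 + 2s + 2) = 0.
Each quadratic gives a conjugate pair via the quadratic formula.

s = -2 + 5j, -2 - 5j, -1 + j, -1 - j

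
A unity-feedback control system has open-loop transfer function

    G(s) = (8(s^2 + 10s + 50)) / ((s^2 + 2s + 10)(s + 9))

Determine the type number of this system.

The denominator has no factor of s at the origin — no free integrator — so this is a Type 0 system.

Type 0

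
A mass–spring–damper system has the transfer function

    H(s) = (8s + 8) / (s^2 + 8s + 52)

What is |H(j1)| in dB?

|H(j1)|_dB ≈ -13.2 dB

Substitute s = j1: numerator = 8 + j8, denominator = 51 + j8.
|H(j1)| = |8 + j8| / |51 + j8| = 11.314 / 51.624 ≈ 0.2192.
In decibels: 20·log₁₀(0.2192) ≈ -13.2 dB.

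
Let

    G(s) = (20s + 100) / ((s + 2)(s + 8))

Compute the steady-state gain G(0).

G(0) = 25/4 ≈ 6.250

Set s = 0: G(0) = (100) / (16) = 25/4.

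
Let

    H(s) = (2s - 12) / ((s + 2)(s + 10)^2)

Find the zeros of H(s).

Set the numerator to zero: 2s - 12 = 0, i.e. 2·(s - 6) = 0.
So s = 6.

s = 6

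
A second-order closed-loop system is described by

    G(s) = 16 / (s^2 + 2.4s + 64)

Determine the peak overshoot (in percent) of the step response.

Comparing s^2 + 2.4s + 64 to s^2 + 2ζωₙs + ωₙ²: ωₙ = 8 rad/s and ζ = 2.4/(2·8) = 0.15.
%OS = 100·exp(−πζ/√(1−ζ²)) = 100·exp(−π·0.15/√(1−0.15²)) ≈ 62.1%.

%OS ≈ 62.1%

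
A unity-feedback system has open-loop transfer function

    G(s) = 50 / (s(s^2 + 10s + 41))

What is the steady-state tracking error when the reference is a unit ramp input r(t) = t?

G(s) has one pole at the origin.
This is a Type 1 system. Kv = lim_{s→0} s·G(s) = 50/41.
e_ss = 1/Kv = 1/(50/41) = 41/50 ≈ 0.8200.

e_ss = 0.8200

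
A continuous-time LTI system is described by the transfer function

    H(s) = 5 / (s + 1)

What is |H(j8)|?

Substitute s = j8: numerator = 5, denominator = 1 + j8.
|H(j8)| = |5| / |1 + j8| = 5 / 8.0623 ≈ 0.6202.

|H(j8)| ≈ 0.6202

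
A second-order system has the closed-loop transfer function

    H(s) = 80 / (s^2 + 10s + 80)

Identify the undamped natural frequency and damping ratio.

Compare the denominator to the standard form s^2 + 2ζωₙs + ωₙ².
ωₙ² = 80, so ωₙ = √80 ≈ 8.944 rad/s.
2ζωₙ = 10, so ζ = 10/(2·√80) ≈ 0.5590.
With ζ = 0.5590 the response is underdamped.

ωₙ ≈ 8.944 rad/s, ζ ≈ 0.5590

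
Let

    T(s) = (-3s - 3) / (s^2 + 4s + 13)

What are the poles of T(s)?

s = -2 ± 3j

The poles are the roots of the denominator s^2 + 4s + 13 = 0.
Using the quadratic formula: s = (-4 ± √(-36))/2 = -2 ± 3j.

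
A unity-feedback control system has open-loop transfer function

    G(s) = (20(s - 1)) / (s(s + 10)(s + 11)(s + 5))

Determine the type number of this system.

The denominator has 1 factor of s at the origin (free integrator), so this is a Type 1 system.

Type 1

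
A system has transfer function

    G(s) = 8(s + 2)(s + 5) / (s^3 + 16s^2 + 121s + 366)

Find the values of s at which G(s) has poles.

s = -5 + 6j, -5 - 6j, -6

The poles are the roots of the denominator s^3 + 16s^2 + 121s + 366 = 0.
Trying s = -6: the polynomial evaluates to 0, so (s + 6) is a factor.
Dividing out leaves s^2 + 10s + 61 = 0.
The quadratic formula then gives s = -5 ± 6j.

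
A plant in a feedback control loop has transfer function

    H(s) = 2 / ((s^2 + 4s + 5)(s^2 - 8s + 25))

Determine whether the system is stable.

The poles can be read from the denominator factors: s = -2 + j, -2 - j, 4 + 3j, 4 - 3j.
Since the pole(s) at s = 4 ± 3j lie in the right half-plane, the system is unstable.

unstable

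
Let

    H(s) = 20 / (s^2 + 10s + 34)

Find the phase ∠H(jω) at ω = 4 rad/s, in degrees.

At s = j4: numerator = 20, denominator = 18 + j40.
∠H = ∠num − ∠den = 0° − (65.772°) = -65.77°.

∠H(j4) ≈ -65.77°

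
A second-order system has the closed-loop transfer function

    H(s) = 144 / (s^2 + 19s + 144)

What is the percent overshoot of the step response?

%OS ≈ 1.71%

Comparing s^2 + 19s + 144 to s^2 + 2ζωₙs + ωₙ²: ωₙ = 12 rad/s and ζ = 19/(2·12) ≈ 0.7917.
%OS = 100·exp(−πζ/√(1−ζ²)) = 100·exp(−π·0.7917/√(1−0.7917²)) ≈ 1.71%.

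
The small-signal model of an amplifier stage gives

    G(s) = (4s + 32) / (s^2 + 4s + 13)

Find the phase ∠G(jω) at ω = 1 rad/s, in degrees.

At s = j1: numerator = 32 + j4, denominator = 12 + j4.
∠G = ∠num − ∠den = 7.1250° − (18.435°) = -11.31°.

∠G(j1) ≈ -11.31°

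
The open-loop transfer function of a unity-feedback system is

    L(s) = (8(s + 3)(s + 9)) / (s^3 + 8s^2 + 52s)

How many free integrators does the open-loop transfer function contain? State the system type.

The denominator has 1 factor of s at the origin (free integrator), so this is a Type 1 system.

Type 1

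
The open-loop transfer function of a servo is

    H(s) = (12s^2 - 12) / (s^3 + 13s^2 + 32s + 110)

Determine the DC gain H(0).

H(0) = -6/55 ≈ -0.1091

Set s = 0: H(0) = (-12) / (110) = -6/55.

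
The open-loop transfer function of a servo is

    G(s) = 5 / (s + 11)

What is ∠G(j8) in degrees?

At s = j8: numerator = 5, denominator = 11 + j8.
∠G = ∠num − ∠den = 0° − (36.027°) = -36.03°.

∠G(j8) ≈ -36.03°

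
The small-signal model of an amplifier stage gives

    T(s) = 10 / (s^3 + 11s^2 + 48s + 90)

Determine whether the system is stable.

stable

The denominator s^3 + 11s^2 + 48s + 90 factors as (s + 5)(s^2 + 6s + 18), giving poles at s = -5, -3 + 3j, -3 - 3j.
Since all poles lie strictly in the left half-plane, the system is stable.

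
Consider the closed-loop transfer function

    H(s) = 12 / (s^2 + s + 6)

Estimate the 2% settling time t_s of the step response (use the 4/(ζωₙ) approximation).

Comparing s^2 + s + 6 to s^2 + 2ζωₙs + ωₙ²: ωₙ = √6 ≈ 2.449 rad/s and ζ = 1/(2·√6) ≈ 0.2041.
ζωₙ = 1/2 = 0.5, so t_s ≈ 4/(ζωₙ) = 4/0.5 = 8 s.

t_s ≈ 8 s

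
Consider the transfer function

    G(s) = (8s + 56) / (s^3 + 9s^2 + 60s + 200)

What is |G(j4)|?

Substitute s = j4: numerator = 56 + j32, denominator = 56 + j176.
|G(j4)| = |56 + j32| / |56 + j176| = 64.498 / 184.69 ≈ 0.3492.

|G(j4)| ≈ 0.3492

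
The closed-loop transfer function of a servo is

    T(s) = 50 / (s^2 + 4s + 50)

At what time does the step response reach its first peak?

Comparing s^2 + 4s + 50 to s^2 + 2ζωₙs + ωₙ²: ωₙ = √50 ≈ 7.071 rad/s and ζ = 4/(2·√50) ≈ 0.2828.
ζωₙ = 4/2 = 2, so ω_d = ωₙ√(1−ζ²) = √(ωₙ² − (ζωₙ)²) = √(50 − 2²) = √46 ≈ 6.782 rad/s.
t_p = π/ω_d = π/6.782 ≈ 0.4632 s.

t_p ≈ 0.4632 s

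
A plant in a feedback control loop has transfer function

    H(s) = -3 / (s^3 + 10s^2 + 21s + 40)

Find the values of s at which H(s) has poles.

The poles are the roots of the denominator s^3 + 10s^2 + 21s + 40 = 0.
Trying s = -8: the polynomial evaluates to 0, so (s + 8) is a factor.
Dividing out leaves s^2 + 2s + 5 = 0.
The quadratic formula then gives s = -1 ± 2j.

s = -1 + 2j, -1 - 2j, -8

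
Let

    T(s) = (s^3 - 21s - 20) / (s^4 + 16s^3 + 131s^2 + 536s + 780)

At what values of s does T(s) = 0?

s = 5, -4, -1

Set the numerator to zero: s^3 - 21s - 20 = 0.
Factoring: (s - 5)(s + 4)(s + 1) = 0.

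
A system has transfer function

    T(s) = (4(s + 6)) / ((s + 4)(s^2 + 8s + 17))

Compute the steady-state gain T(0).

T(0) = 6/17 ≈ 0.3529

At s = 0 each factor (s + a) contributes a and each (s^2 + bs + c) contributes c.
T(0) = 4·(6) / ((4) · (17)) = 24/68 = 6/17.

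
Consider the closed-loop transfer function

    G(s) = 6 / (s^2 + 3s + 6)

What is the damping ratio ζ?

Compare the denominator to the standard form s^2 + 2ζωₙs + ωₙ².
ωₙ² = 6, so ωₙ = √6 ≈ 2.449 rad/s.
2ζωₙ = 3, so ζ = 3/(2·√6) ≈ 0.6124.

ζ ≈ 0.6124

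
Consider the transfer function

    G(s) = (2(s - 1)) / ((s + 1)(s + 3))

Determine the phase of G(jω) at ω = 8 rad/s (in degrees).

∠G(j8) ≈ -55.19°

At s = j8: numerator = -2 + j16, denominator = -61 + j32.
∠G = ∠num − ∠den = 97.125° − (152.32°) = -55.19°.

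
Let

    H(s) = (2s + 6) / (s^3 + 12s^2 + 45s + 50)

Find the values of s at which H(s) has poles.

s = -5, -5, -2

The poles are the roots of the denominator s^3 + 12s^2 + 45s + 50 = 0.
Trying s = -5: the polynomial evaluates to 0, so (s + 5) is a factor.
Dividing out leaves s^2 + 7s + 10 = 0.
Factoring the quadratic: (s + 5)(s + 2) = 0.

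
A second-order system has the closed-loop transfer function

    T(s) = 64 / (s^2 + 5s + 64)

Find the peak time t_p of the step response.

Comparing s^2 + 5s + 64 to s^2 + 2ζωₙs + ωₙ²: ωₙ = 8 rad/s and ζ = 5/(2·8) = 0.3125.
ζωₙ = 5/2 = 2.5, so ω_d = ωₙ√(1−ζ²) = √(ωₙ² − (ζωₙ)²) = √(64 − 2.5²) = √57.75 ≈ 7.599 rad/s.
t_p = π/ω_d = π/7.599 ≈ 0.4134 s.

t_p ≈ 0.4134 s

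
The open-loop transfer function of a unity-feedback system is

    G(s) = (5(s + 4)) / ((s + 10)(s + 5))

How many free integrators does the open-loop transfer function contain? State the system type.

The denominator has no factor of s at the origin — no free integrator — so this is a Type 0 system.

Type 0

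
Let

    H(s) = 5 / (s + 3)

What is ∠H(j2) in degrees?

At s = j2: numerator = 5, denominator = 3 + j2.
∠H = ∠num − ∠den = 0° − (33.690°) = -33.69°.

∠H(j2) ≈ -33.69°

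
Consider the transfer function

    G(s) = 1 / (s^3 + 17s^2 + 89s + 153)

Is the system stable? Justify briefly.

stable

The denominator s^3 + 17s^2 + 89s + 153 factors as (s + 9)(s^2 + 8s + 17), giving poles at s = -9, -4 + j, -4 - j.
Since all poles lie strictly in the left half-plane, the system is stable.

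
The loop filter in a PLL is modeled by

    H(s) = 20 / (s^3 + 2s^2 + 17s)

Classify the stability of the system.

The denominator s^3 + 2s^2 + 17s factors as s(s^2 + 2s + 17), giving poles at s = 0, -1 + 4j, -1 - 4j.
Since the simple pole(s) at s = 0 lie on the jω-axis with none in the right half-plane, the system is marginally stable.

marginally stable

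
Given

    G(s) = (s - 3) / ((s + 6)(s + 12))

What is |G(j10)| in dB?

|G(j10)|_dB ≈ -24.8 dB

Substitute s = j10: numerator = -3 + j10, denominator = -28 + j180.
|G(j10)| = |-3 + j10| / |-28 + j180| = 10.440 / 182.16 ≈ 0.05731.
In decibels: 20·log₁₀(0.05731) ≈ -24.8 dB.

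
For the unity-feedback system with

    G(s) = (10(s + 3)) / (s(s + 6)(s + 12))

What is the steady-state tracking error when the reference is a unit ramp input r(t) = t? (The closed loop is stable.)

G(s) has one pole at the origin.
This is a Type 1 system. Kv = lim_{s→0} s·G(s) = 30/72 = 5/12.
e_ss = 1/Kv = 1/(5/12) = 12/5 ≈ 2.400.

e_ss = 2.400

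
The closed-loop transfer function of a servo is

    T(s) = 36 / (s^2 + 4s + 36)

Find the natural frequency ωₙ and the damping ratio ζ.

ωₙ = 6 rad/s, ζ ≈ 0.3333

Compare the denominator to the standard form s^2 + 2ζωₙs + ωₙ².
ωₙ² = 36, so ωₙ = 6 rad/s.
2ζωₙ = 4, so ζ = 4/(2·6) ≈ 0.3333.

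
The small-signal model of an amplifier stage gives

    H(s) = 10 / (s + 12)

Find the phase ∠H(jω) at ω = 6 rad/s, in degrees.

∠H(j6) ≈ -26.57°

At s = j6: numerator = 10, denominator = 12 + j6.
∠H = ∠num − ∠den = 0° − (26.565°) = -26.57°.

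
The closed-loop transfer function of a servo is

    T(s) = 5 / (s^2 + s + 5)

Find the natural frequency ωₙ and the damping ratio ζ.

ωₙ ≈ 2.236 rad/s, ζ ≈ 0.2236

Compare the denominator to the standard form s^2 + 2ζωₙs + ωₙ².
ωₙ² = 5, so ωₙ = √5 ≈ 2.236 rad/s.
2ζωₙ = 1, so ζ = 1/(2·√5) ≈ 0.2236.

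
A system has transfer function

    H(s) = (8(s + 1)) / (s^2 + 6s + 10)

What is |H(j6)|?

|H(j6)| ≈ 1.096

Substitute s = j6: numerator = 8 + j48, denominator = -26 + j36.
|H(j6)| = |8 + j48| / |-26 + j36| = 48.662 / 44.407 ≈ 1.096.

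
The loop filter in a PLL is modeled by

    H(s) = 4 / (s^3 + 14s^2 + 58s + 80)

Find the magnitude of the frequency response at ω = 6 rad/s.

|H(j6)| ≈ 0.009008

Substitute s = j6: numerator = 4, denominator = -424 + j132.
|H(j6)| = |4| / |-424 + j132| = 4 / 444.07 ≈ 0.009008.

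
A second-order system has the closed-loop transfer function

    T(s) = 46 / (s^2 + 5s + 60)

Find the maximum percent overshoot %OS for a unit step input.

Comparing s^2 + 5s + 60 to s^2 + 2ζωₙs + ωₙ²: ωₙ = √60 ≈ 7.746 rad/s and ζ = 5/(2·√60) ≈ 0.3227.
%OS = 100·exp(−πζ/√(1−ζ²)) = 100·exp(−π·0.3227/√(1−0.3227²)) ≈ 34.3%.

%OS ≈ 34.3%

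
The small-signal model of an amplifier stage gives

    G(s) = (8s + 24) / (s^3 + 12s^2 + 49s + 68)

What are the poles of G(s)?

s = -4 + j, -4 - j, -4

The poles are the roots of the denominator s^3 + 12s^2 + 49s + 68 = 0.
Trying s = -4: the polynomial evaluates to 0, so (s + 4) is a factor.
Dividing out leaves s^2 + 8s + 17 = 0.
The quadratic formula then gives s = -4 ± 1j.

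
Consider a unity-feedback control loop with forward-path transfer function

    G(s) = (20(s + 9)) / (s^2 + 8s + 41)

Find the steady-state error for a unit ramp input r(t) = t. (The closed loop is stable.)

e_ss = ∞

G(s) has no poles at the origin.
This is a Type 0 system; Kv = lim_{s→0} s·G(s) = 0, so the steady-state error for a ramp input is infinite.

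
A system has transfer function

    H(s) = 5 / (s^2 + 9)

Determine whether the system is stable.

marginally stable

The poles can be read from the denominator factors: s = ±3j.
Since the simple pole(s) at s = 3j, -3j lie on the jω-axis with none in the right half-plane, the system is marginally stable.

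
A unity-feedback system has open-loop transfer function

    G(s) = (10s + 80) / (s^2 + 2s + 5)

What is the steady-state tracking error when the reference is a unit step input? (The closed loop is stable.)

G(s) has no poles at the origin.
This is a Type 0 system. Kp = lim_{s→0} G(s) = 80/5 = 16.
e_ss = 1/(1 + Kp) = 1/(1 + 16) = 1/17 ≈ 0.05882.

e_ss = 0.05882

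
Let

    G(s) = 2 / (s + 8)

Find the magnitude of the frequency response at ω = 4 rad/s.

Substitute s = j4: numerator = 2, denominator = 8 + j4.
|G(j4)| = |2| / |8 + j4| = 2 / 8.9443 ≈ 0.2236.

|G(j4)| ≈ 0.2236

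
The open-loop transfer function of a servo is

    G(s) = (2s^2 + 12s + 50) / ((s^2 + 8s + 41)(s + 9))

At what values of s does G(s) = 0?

s = -3 ± 4j

Set the numerator to zero: 2s^2 + 12s + 50 = 0, i.e. 2·(s^2 + 6s + 25) = 0.
Factoring: (s^2 + 6s + 25) = 0.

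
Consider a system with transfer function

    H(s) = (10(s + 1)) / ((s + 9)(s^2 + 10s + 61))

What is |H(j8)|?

|H(j8)| ≈ 0.08363

Substitute s = j8: numerator = 10 + j80, denominator = -667 + j696.
|H(j8)| = |10 + j80| / |-667 + j696| = 80.623 / 964.00 ≈ 0.08363.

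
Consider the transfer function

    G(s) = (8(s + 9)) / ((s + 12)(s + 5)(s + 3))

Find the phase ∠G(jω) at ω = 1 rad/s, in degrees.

At s = j1: numerator = 72 + j8, denominator = 160 + j110.
∠G = ∠num − ∠den = 6.3402° − (34.509°) = -28.17°.

∠G(j1) ≈ -28.17°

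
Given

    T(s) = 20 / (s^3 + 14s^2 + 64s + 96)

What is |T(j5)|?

|T(j5)| ≈ 0.06246

Substitute s = j5: numerator = 20, denominator = -254 + j195.
|T(j5)| = |20| / |-254 + j195| = 20 / 320.22 ≈ 0.06246.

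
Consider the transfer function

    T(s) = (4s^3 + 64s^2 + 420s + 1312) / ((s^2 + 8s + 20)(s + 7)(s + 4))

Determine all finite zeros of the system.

Set the numerator to zero: 4s^3 + 64s^2 + 420s + 1312 = 0, i.e. 4·(s^3 + 16s^2 + 105s + 328) = 0.
Factoring: (s^2 + 8s + 41)(s + 8) = 0.

s = -4 ± 5j, -8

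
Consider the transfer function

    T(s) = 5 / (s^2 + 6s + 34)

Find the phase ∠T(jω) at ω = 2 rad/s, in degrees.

At s = j2: numerator = 5, denominator = 30 + j12.
∠T = ∠num − ∠den = 0° − (21.801°) = -21.80°.

∠T(j2) ≈ -21.80°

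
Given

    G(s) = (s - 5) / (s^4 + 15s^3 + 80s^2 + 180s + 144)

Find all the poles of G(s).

s = -6, -2, -4, -3

The poles are the roots of the denominator s^4 + 15s^3 + 80s^2 + 180s + 144 = 0.
Trying s = -6: the polynomial evaluates to 0, so (s + 6) is a factor.
Dividing out leaves s^3 + 9s^2 + 26s + 24 = 0.
This factors further as (s + 2)(s + 4)(s + 3) = 0.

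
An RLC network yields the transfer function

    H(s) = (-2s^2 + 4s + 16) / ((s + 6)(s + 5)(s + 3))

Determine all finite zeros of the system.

Set the numerator to zero: -2s^2 + 4s + 16 = 0, i.e. -2·(s^2 - 2s - 8) = 0.
Factoring: (s - 4)(s + 2) = 0.

s = 4, -2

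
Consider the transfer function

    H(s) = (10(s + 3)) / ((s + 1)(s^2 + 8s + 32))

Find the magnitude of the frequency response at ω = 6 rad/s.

|H(j6)| ≈ 0.2290

Substitute s = j6: numerator = 30 + j60, denominator = -292 + j24.
|H(j6)| = |30 + j60| / |-292 + j24| = 67.082 / 292.98 ≈ 0.2290.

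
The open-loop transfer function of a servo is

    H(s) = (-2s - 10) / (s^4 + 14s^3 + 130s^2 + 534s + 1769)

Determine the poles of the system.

The poles are the roots of the denominator s^4 + 14s^3 + 130s^2 + 534s + 1769 = 0.
No real roots exist; factor into two real quadratics: (s^2 + 4s + 29)(s^2 + 10s + 61) = 0.
Each quadratic gives a conjugate pair via the quadratic formula.

s = -2 + 5j, -2 - 5j, -5 + 6j, -5 - 6j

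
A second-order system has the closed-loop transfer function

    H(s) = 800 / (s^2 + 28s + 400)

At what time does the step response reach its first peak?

Comparing s^2 + 28s + 400 to s^2 + 2ζωₙs + ωₙ²: ωₙ = 20 rad/s and ζ = 28/(2·20) = 0.7.
ζωₙ = 28/2 = 14, so ω_d = ωₙ√(1−ζ²) = √(ωₙ² − (ζωₙ)²) = √(400 − 14²) = √204 ≈ 14.28 rad/s.
t_p = π/ω_d = π/14.28 ≈ 0.2200 s.

t_p ≈ 0.2200 s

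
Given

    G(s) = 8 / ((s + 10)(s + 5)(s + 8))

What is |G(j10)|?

|G(j10)| ≈ 0.003951

Substitute s = j10: numerator = 8, denominator = -1900 + j700.
|G(j10)| = |8| / |-1900 + j700| = 8 / 2024.8 ≈ 0.003951.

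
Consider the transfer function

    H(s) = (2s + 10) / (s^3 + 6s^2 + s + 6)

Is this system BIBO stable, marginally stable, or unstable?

marginally stable

The denominator s^3 + 6s^2 + s + 6 factors as (s^2 + 1)(s + 6), giving poles at s = j, -j, -6.
Since the simple pole(s) at s = ±j lie on the jω-axis with none in the right half-plane, the system is marginally stable.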